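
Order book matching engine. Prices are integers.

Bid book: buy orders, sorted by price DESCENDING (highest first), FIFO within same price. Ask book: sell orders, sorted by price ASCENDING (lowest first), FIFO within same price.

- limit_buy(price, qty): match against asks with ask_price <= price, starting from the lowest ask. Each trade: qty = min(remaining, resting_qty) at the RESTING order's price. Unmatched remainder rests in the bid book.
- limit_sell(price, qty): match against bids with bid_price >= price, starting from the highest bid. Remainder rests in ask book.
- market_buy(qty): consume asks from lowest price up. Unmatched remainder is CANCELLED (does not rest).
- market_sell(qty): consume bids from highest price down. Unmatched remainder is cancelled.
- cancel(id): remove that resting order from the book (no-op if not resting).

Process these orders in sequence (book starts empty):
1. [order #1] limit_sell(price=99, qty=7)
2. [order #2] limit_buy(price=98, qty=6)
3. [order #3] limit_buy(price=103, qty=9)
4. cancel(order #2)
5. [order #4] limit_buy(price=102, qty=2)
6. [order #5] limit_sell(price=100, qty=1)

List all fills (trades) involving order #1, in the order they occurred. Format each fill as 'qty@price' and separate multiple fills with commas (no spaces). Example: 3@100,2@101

After op 1 [order #1] limit_sell(price=99, qty=7): fills=none; bids=[-] asks=[#1:7@99]
After op 2 [order #2] limit_buy(price=98, qty=6): fills=none; bids=[#2:6@98] asks=[#1:7@99]
After op 3 [order #3] limit_buy(price=103, qty=9): fills=#3x#1:7@99; bids=[#3:2@103 #2:6@98] asks=[-]
After op 4 cancel(order #2): fills=none; bids=[#3:2@103] asks=[-]
After op 5 [order #4] limit_buy(price=102, qty=2): fills=none; bids=[#3:2@103 #4:2@102] asks=[-]
After op 6 [order #5] limit_sell(price=100, qty=1): fills=#3x#5:1@103; bids=[#3:1@103 #4:2@102] asks=[-]

Answer: 7@99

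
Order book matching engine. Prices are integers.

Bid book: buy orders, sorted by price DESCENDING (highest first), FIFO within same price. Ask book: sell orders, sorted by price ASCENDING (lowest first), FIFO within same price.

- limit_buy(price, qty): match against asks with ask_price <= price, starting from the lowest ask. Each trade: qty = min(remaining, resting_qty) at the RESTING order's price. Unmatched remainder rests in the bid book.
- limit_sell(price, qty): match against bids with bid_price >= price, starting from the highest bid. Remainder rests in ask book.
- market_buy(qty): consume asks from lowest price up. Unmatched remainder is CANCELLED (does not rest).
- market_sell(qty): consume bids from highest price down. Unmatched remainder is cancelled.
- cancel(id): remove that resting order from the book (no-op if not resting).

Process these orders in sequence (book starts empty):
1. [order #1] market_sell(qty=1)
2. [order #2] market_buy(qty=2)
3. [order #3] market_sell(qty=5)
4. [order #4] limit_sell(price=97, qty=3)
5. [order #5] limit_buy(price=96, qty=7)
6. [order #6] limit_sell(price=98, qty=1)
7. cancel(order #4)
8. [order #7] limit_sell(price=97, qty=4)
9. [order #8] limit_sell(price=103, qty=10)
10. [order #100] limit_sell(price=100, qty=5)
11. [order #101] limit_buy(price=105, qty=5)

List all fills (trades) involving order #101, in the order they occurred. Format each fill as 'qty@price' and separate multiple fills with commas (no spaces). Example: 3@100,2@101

Answer: 4@97,1@98

Derivation:
After op 1 [order #1] market_sell(qty=1): fills=none; bids=[-] asks=[-]
After op 2 [order #2] market_buy(qty=2): fills=none; bids=[-] asks=[-]
After op 3 [order #3] market_sell(qty=5): fills=none; bids=[-] asks=[-]
After op 4 [order #4] limit_sell(price=97, qty=3): fills=none; bids=[-] asks=[#4:3@97]
After op 5 [order #5] limit_buy(price=96, qty=7): fills=none; bids=[#5:7@96] asks=[#4:3@97]
After op 6 [order #6] limit_sell(price=98, qty=1): fills=none; bids=[#5:7@96] asks=[#4:3@97 #6:1@98]
After op 7 cancel(order #4): fills=none; bids=[#5:7@96] asks=[#6:1@98]
After op 8 [order #7] limit_sell(price=97, qty=4): fills=none; bids=[#5:7@96] asks=[#7:4@97 #6:1@98]
After op 9 [order #8] limit_sell(price=103, qty=10): fills=none; bids=[#5:7@96] asks=[#7:4@97 #6:1@98 #8:10@103]
After op 10 [order #100] limit_sell(price=100, qty=5): fills=none; bids=[#5:7@96] asks=[#7:4@97 #6:1@98 #100:5@100 #8:10@103]
After op 11 [order #101] limit_buy(price=105, qty=5): fills=#101x#7:4@97 #101x#6:1@98; bids=[#5:7@96] asks=[#100:5@100 #8:10@103]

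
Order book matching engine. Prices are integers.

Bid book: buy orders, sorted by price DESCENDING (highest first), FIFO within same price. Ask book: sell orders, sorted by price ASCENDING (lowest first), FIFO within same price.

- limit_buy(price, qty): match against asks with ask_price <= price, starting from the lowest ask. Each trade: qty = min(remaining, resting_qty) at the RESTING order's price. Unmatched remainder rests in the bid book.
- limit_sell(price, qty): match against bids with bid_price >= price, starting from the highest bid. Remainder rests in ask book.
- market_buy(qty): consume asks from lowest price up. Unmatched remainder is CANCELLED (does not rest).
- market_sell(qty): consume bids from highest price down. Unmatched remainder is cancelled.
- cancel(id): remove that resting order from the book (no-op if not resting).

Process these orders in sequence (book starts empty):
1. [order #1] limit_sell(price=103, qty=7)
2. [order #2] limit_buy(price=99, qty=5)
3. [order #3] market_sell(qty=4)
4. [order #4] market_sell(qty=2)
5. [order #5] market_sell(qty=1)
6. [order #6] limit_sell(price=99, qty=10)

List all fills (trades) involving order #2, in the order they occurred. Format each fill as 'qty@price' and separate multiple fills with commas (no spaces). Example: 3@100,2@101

After op 1 [order #1] limit_sell(price=103, qty=7): fills=none; bids=[-] asks=[#1:7@103]
After op 2 [order #2] limit_buy(price=99, qty=5): fills=none; bids=[#2:5@99] asks=[#1:7@103]
After op 3 [order #3] market_sell(qty=4): fills=#2x#3:4@99; bids=[#2:1@99] asks=[#1:7@103]
After op 4 [order #4] market_sell(qty=2): fills=#2x#4:1@99; bids=[-] asks=[#1:7@103]
After op 5 [order #5] market_sell(qty=1): fills=none; bids=[-] asks=[#1:7@103]
After op 6 [order #6] limit_sell(price=99, qty=10): fills=none; bids=[-] asks=[#6:10@99 #1:7@103]

Answer: 4@99,1@99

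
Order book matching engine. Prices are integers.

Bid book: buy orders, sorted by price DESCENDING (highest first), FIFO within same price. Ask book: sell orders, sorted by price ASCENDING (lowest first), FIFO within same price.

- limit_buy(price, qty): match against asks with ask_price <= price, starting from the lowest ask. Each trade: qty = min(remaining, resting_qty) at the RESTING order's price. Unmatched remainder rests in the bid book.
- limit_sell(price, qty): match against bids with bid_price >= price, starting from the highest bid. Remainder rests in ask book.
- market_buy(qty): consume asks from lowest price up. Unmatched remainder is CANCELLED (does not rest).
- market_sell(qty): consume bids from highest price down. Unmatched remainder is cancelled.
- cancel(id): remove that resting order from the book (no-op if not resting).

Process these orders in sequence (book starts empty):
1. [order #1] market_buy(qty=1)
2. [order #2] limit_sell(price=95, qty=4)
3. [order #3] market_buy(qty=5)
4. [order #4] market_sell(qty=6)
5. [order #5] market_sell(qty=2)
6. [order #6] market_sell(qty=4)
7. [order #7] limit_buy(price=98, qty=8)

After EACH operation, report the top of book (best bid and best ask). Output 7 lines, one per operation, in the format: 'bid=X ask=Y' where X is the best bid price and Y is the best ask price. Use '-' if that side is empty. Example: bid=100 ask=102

After op 1 [order #1] market_buy(qty=1): fills=none; bids=[-] asks=[-]
After op 2 [order #2] limit_sell(price=95, qty=4): fills=none; bids=[-] asks=[#2:4@95]
After op 3 [order #3] market_buy(qty=5): fills=#3x#2:4@95; bids=[-] asks=[-]
After op 4 [order #4] market_sell(qty=6): fills=none; bids=[-] asks=[-]
After op 5 [order #5] market_sell(qty=2): fills=none; bids=[-] asks=[-]
After op 6 [order #6] market_sell(qty=4): fills=none; bids=[-] asks=[-]
After op 7 [order #7] limit_buy(price=98, qty=8): fills=none; bids=[#7:8@98] asks=[-]

Answer: bid=- ask=-
bid=- ask=95
bid=- ask=-
bid=- ask=-
bid=- ask=-
bid=- ask=-
bid=98 ask=-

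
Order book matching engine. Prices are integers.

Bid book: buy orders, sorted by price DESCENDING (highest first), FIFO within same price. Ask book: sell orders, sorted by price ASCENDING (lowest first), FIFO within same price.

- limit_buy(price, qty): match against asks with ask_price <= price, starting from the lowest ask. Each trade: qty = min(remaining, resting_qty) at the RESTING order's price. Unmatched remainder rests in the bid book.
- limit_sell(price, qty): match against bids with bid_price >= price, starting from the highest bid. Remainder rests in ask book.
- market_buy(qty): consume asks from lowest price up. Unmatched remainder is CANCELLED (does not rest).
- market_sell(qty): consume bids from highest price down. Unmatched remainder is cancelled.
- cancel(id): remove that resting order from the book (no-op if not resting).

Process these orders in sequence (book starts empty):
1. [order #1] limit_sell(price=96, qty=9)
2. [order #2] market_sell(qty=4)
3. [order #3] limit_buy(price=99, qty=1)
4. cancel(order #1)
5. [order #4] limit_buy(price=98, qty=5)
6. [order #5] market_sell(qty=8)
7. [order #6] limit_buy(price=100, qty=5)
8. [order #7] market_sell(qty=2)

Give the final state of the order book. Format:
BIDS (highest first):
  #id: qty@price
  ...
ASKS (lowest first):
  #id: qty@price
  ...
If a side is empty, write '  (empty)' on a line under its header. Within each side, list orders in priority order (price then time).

Answer: BIDS (highest first):
  #6: 3@100
ASKS (lowest first):
  (empty)

Derivation:
After op 1 [order #1] limit_sell(price=96, qty=9): fills=none; bids=[-] asks=[#1:9@96]
After op 2 [order #2] market_sell(qty=4): fills=none; bids=[-] asks=[#1:9@96]
After op 3 [order #3] limit_buy(price=99, qty=1): fills=#3x#1:1@96; bids=[-] asks=[#1:8@96]
After op 4 cancel(order #1): fills=none; bids=[-] asks=[-]
After op 5 [order #4] limit_buy(price=98, qty=5): fills=none; bids=[#4:5@98] asks=[-]
After op 6 [order #5] market_sell(qty=8): fills=#4x#5:5@98; bids=[-] asks=[-]
After op 7 [order #6] limit_buy(price=100, qty=5): fills=none; bids=[#6:5@100] asks=[-]
After op 8 [order #7] market_sell(qty=2): fills=#6x#7:2@100; bids=[#6:3@100] asks=[-]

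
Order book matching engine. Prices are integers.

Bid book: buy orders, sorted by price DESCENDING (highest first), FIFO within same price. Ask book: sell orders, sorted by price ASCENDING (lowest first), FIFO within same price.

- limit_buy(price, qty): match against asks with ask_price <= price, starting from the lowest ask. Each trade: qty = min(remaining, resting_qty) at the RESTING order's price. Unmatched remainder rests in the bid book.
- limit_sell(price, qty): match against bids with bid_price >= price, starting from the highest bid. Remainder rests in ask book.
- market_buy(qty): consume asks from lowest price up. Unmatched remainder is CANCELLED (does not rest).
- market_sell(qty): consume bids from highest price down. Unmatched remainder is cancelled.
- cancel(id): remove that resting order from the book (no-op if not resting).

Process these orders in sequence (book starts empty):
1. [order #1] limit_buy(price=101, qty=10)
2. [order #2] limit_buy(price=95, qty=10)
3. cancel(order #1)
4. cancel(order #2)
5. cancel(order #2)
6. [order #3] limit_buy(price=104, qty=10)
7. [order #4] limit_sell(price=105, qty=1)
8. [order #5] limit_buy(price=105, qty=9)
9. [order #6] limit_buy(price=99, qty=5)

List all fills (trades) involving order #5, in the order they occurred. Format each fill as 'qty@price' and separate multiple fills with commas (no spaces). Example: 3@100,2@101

Answer: 1@105

Derivation:
After op 1 [order #1] limit_buy(price=101, qty=10): fills=none; bids=[#1:10@101] asks=[-]
After op 2 [order #2] limit_buy(price=95, qty=10): fills=none; bids=[#1:10@101 #2:10@95] asks=[-]
After op 3 cancel(order #1): fills=none; bids=[#2:10@95] asks=[-]
After op 4 cancel(order #2): fills=none; bids=[-] asks=[-]
After op 5 cancel(order #2): fills=none; bids=[-] asks=[-]
After op 6 [order #3] limit_buy(price=104, qty=10): fills=none; bids=[#3:10@104] asks=[-]
After op 7 [order #4] limit_sell(price=105, qty=1): fills=none; bids=[#3:10@104] asks=[#4:1@105]
After op 8 [order #5] limit_buy(price=105, qty=9): fills=#5x#4:1@105; bids=[#5:8@105 #3:10@104] asks=[-]
After op 9 [order #6] limit_buy(price=99, qty=5): fills=none; bids=[#5:8@105 #3:10@104 #6:5@99] asks=[-]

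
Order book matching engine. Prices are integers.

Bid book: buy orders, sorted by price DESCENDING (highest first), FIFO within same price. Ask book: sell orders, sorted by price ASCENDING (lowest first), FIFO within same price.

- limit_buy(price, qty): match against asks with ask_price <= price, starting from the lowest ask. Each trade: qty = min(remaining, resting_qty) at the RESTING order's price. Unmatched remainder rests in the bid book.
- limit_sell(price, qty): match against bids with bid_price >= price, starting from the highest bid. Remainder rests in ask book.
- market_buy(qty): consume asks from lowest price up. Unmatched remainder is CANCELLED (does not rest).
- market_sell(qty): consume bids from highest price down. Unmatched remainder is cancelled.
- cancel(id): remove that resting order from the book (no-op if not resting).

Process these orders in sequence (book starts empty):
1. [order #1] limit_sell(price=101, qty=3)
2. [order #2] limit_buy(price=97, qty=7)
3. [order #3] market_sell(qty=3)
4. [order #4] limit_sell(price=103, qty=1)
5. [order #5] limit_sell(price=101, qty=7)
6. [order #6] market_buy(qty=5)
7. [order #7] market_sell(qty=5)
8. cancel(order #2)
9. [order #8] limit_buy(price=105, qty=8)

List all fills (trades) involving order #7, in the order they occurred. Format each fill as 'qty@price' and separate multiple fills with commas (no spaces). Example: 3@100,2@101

After op 1 [order #1] limit_sell(price=101, qty=3): fills=none; bids=[-] asks=[#1:3@101]
After op 2 [order #2] limit_buy(price=97, qty=7): fills=none; bids=[#2:7@97] asks=[#1:3@101]
After op 3 [order #3] market_sell(qty=3): fills=#2x#3:3@97; bids=[#2:4@97] asks=[#1:3@101]
After op 4 [order #4] limit_sell(price=103, qty=1): fills=none; bids=[#2:4@97] asks=[#1:3@101 #4:1@103]
After op 5 [order #5] limit_sell(price=101, qty=7): fills=none; bids=[#2:4@97] asks=[#1:3@101 #5:7@101 #4:1@103]
After op 6 [order #6] market_buy(qty=5): fills=#6x#1:3@101 #6x#5:2@101; bids=[#2:4@97] asks=[#5:5@101 #4:1@103]
After op 7 [order #7] market_sell(qty=5): fills=#2x#7:4@97; bids=[-] asks=[#5:5@101 #4:1@103]
After op 8 cancel(order #2): fills=none; bids=[-] asks=[#5:5@101 #4:1@103]
After op 9 [order #8] limit_buy(price=105, qty=8): fills=#8x#5:5@101 #8x#4:1@103; bids=[#8:2@105] asks=[-]

Answer: 4@97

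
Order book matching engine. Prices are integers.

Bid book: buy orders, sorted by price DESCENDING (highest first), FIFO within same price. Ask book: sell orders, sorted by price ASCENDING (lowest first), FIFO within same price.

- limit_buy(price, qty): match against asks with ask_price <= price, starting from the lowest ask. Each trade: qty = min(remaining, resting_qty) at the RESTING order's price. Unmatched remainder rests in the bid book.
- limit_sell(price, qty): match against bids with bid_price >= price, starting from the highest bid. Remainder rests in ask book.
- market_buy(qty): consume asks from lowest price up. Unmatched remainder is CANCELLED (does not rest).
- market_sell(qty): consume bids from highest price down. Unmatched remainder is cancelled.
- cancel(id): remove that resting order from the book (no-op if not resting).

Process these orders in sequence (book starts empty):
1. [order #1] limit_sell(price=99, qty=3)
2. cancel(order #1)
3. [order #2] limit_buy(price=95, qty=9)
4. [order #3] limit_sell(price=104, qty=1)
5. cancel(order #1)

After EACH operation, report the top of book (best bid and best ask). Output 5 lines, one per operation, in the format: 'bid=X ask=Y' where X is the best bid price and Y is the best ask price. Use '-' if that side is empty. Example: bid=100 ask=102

After op 1 [order #1] limit_sell(price=99, qty=3): fills=none; bids=[-] asks=[#1:3@99]
After op 2 cancel(order #1): fills=none; bids=[-] asks=[-]
After op 3 [order #2] limit_buy(price=95, qty=9): fills=none; bids=[#2:9@95] asks=[-]
After op 4 [order #3] limit_sell(price=104, qty=1): fills=none; bids=[#2:9@95] asks=[#3:1@104]
After op 5 cancel(order #1): fills=none; bids=[#2:9@95] asks=[#3:1@104]

Answer: bid=- ask=99
bid=- ask=-
bid=95 ask=-
bid=95 ask=104
bid=95 ask=104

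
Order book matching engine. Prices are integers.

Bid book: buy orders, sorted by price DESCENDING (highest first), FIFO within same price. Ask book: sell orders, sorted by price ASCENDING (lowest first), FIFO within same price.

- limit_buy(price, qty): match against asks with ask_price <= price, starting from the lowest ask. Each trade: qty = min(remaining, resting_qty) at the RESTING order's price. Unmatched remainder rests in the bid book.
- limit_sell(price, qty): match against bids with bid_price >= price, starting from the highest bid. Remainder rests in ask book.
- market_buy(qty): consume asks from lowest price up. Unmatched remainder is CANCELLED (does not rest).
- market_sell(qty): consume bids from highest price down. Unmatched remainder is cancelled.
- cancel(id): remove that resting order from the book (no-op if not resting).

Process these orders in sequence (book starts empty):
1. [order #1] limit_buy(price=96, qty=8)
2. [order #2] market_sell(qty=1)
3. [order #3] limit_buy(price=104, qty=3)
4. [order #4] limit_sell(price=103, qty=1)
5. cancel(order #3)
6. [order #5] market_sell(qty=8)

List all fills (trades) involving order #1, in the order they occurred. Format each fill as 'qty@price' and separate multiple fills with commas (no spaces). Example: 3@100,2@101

Answer: 1@96,7@96

Derivation:
After op 1 [order #1] limit_buy(price=96, qty=8): fills=none; bids=[#1:8@96] asks=[-]
After op 2 [order #2] market_sell(qty=1): fills=#1x#2:1@96; bids=[#1:7@96] asks=[-]
After op 3 [order #3] limit_buy(price=104, qty=3): fills=none; bids=[#3:3@104 #1:7@96] asks=[-]
After op 4 [order #4] limit_sell(price=103, qty=1): fills=#3x#4:1@104; bids=[#3:2@104 #1:7@96] asks=[-]
After op 5 cancel(order #3): fills=none; bids=[#1:7@96] asks=[-]
After op 6 [order #5] market_sell(qty=8): fills=#1x#5:7@96; bids=[-] asks=[-]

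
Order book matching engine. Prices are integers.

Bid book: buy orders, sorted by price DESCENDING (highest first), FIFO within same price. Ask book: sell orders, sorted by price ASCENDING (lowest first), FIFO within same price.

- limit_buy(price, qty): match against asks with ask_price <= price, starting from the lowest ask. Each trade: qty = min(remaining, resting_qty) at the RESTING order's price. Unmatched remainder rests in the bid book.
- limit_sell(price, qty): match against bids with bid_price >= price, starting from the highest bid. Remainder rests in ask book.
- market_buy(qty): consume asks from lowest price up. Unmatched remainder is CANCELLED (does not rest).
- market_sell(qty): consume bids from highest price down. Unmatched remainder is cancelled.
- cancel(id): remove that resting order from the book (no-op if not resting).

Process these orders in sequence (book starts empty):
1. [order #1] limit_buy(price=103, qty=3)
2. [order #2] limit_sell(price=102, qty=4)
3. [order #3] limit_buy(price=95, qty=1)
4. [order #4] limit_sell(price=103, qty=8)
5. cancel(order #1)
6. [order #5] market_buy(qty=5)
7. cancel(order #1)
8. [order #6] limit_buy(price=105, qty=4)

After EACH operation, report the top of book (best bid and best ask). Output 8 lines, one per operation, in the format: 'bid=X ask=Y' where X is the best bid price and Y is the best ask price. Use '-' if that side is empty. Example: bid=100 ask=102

Answer: bid=103 ask=-
bid=- ask=102
bid=95 ask=102
bid=95 ask=102
bid=95 ask=102
bid=95 ask=103
bid=95 ask=103
bid=95 ask=-

Derivation:
After op 1 [order #1] limit_buy(price=103, qty=3): fills=none; bids=[#1:3@103] asks=[-]
After op 2 [order #2] limit_sell(price=102, qty=4): fills=#1x#2:3@103; bids=[-] asks=[#2:1@102]
After op 3 [order #3] limit_buy(price=95, qty=1): fills=none; bids=[#3:1@95] asks=[#2:1@102]
After op 4 [order #4] limit_sell(price=103, qty=8): fills=none; bids=[#3:1@95] asks=[#2:1@102 #4:8@103]
After op 5 cancel(order #1): fills=none; bids=[#3:1@95] asks=[#2:1@102 #4:8@103]
After op 6 [order #5] market_buy(qty=5): fills=#5x#2:1@102 #5x#4:4@103; bids=[#3:1@95] asks=[#4:4@103]
After op 7 cancel(order #1): fills=none; bids=[#3:1@95] asks=[#4:4@103]
After op 8 [order #6] limit_buy(price=105, qty=4): fills=#6x#4:4@103; bids=[#3:1@95] asks=[-]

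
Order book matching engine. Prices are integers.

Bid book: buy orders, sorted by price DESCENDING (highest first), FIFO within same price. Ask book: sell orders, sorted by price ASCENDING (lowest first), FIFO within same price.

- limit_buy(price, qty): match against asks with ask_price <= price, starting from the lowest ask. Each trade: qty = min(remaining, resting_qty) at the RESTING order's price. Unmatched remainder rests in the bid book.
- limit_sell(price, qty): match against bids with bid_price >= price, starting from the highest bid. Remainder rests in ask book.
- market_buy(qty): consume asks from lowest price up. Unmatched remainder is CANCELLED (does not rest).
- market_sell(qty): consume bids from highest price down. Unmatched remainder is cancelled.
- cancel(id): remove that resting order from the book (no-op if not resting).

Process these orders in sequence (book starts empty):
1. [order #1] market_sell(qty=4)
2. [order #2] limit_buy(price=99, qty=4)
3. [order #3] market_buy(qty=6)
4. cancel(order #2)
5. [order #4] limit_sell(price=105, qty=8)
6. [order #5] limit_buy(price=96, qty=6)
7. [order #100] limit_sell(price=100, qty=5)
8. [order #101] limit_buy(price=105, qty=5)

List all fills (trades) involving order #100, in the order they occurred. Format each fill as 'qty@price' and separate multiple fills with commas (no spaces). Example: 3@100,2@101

Answer: 5@100

Derivation:
After op 1 [order #1] market_sell(qty=4): fills=none; bids=[-] asks=[-]
After op 2 [order #2] limit_buy(price=99, qty=4): fills=none; bids=[#2:4@99] asks=[-]
After op 3 [order #3] market_buy(qty=6): fills=none; bids=[#2:4@99] asks=[-]
After op 4 cancel(order #2): fills=none; bids=[-] asks=[-]
After op 5 [order #4] limit_sell(price=105, qty=8): fills=none; bids=[-] asks=[#4:8@105]
After op 6 [order #5] limit_buy(price=96, qty=6): fills=none; bids=[#5:6@96] asks=[#4:8@105]
After op 7 [order #100] limit_sell(price=100, qty=5): fills=none; bids=[#5:6@96] asks=[#100:5@100 #4:8@105]
After op 8 [order #101] limit_buy(price=105, qty=5): fills=#101x#100:5@100; bids=[#5:6@96] asks=[#4:8@105]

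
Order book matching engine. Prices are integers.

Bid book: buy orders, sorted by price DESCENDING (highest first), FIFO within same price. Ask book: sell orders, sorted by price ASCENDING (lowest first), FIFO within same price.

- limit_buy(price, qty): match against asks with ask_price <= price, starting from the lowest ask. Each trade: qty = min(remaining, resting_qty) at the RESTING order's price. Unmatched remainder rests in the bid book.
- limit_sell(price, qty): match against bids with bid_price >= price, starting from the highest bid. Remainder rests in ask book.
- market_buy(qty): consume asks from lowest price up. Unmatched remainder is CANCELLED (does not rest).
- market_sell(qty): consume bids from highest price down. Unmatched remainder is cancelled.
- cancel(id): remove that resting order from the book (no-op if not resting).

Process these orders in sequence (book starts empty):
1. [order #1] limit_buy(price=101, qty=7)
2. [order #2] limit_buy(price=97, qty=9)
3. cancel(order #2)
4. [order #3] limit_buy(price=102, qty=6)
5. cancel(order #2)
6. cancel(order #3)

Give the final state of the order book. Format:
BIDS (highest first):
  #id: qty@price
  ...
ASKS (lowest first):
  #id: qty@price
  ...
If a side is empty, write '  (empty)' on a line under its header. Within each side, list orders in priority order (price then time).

Answer: BIDS (highest first):
  #1: 7@101
ASKS (lowest first):
  (empty)

Derivation:
After op 1 [order #1] limit_buy(price=101, qty=7): fills=none; bids=[#1:7@101] asks=[-]
After op 2 [order #2] limit_buy(price=97, qty=9): fills=none; bids=[#1:7@101 #2:9@97] asks=[-]
After op 3 cancel(order #2): fills=none; bids=[#1:7@101] asks=[-]
After op 4 [order #3] limit_buy(price=102, qty=6): fills=none; bids=[#3:6@102 #1:7@101] asks=[-]
After op 5 cancel(order #2): fills=none; bids=[#3:6@102 #1:7@101] asks=[-]
After op 6 cancel(order #3): fills=none; bids=[#1:7@101] asks=[-]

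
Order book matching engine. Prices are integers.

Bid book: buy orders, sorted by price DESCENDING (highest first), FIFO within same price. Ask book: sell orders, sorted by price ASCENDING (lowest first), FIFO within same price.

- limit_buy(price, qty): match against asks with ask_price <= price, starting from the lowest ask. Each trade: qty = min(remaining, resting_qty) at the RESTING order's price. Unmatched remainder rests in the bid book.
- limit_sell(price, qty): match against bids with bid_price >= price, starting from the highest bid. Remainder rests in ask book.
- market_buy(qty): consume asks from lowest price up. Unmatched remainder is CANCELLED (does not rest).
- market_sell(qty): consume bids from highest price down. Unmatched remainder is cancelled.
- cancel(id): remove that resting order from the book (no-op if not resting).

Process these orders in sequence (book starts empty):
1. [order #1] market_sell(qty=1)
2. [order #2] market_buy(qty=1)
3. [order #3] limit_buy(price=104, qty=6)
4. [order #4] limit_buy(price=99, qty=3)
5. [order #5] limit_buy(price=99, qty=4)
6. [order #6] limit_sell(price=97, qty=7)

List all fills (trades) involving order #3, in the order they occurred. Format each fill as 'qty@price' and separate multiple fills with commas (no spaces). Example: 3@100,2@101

After op 1 [order #1] market_sell(qty=1): fills=none; bids=[-] asks=[-]
After op 2 [order #2] market_buy(qty=1): fills=none; bids=[-] asks=[-]
After op 3 [order #3] limit_buy(price=104, qty=6): fills=none; bids=[#3:6@104] asks=[-]
After op 4 [order #4] limit_buy(price=99, qty=3): fills=none; bids=[#3:6@104 #4:3@99] asks=[-]
After op 5 [order #5] limit_buy(price=99, qty=4): fills=none; bids=[#3:6@104 #4:3@99 #5:4@99] asks=[-]
After op 6 [order #6] limit_sell(price=97, qty=7): fills=#3x#6:6@104 #4x#6:1@99; bids=[#4:2@99 #5:4@99] asks=[-]

Answer: 6@104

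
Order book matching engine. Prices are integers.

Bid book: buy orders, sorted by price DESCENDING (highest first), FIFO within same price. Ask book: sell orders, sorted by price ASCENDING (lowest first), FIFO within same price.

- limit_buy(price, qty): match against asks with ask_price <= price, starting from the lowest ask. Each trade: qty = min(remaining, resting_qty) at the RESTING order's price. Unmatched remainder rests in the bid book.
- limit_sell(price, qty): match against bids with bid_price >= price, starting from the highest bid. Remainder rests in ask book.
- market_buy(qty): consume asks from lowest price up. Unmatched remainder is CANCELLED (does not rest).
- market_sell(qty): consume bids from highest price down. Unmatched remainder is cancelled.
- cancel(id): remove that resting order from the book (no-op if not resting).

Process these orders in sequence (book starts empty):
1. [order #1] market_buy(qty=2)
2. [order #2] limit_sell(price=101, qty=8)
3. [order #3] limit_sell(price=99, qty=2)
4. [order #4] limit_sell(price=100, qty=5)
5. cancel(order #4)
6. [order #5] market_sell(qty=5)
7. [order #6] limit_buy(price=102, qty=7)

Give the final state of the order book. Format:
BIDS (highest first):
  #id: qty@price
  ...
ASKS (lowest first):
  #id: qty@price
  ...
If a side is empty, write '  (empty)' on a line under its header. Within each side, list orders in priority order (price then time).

After op 1 [order #1] market_buy(qty=2): fills=none; bids=[-] asks=[-]
After op 2 [order #2] limit_sell(price=101, qty=8): fills=none; bids=[-] asks=[#2:8@101]
After op 3 [order #3] limit_sell(price=99, qty=2): fills=none; bids=[-] asks=[#3:2@99 #2:8@101]
After op 4 [order #4] limit_sell(price=100, qty=5): fills=none; bids=[-] asks=[#3:2@99 #4:5@100 #2:8@101]
After op 5 cancel(order #4): fills=none; bids=[-] asks=[#3:2@99 #2:8@101]
After op 6 [order #5] market_sell(qty=5): fills=none; bids=[-] asks=[#3:2@99 #2:8@101]
After op 7 [order #6] limit_buy(price=102, qty=7): fills=#6x#3:2@99 #6x#2:5@101; bids=[-] asks=[#2:3@101]

Answer: BIDS (highest first):
  (empty)
ASKS (lowest first):
  #2: 3@101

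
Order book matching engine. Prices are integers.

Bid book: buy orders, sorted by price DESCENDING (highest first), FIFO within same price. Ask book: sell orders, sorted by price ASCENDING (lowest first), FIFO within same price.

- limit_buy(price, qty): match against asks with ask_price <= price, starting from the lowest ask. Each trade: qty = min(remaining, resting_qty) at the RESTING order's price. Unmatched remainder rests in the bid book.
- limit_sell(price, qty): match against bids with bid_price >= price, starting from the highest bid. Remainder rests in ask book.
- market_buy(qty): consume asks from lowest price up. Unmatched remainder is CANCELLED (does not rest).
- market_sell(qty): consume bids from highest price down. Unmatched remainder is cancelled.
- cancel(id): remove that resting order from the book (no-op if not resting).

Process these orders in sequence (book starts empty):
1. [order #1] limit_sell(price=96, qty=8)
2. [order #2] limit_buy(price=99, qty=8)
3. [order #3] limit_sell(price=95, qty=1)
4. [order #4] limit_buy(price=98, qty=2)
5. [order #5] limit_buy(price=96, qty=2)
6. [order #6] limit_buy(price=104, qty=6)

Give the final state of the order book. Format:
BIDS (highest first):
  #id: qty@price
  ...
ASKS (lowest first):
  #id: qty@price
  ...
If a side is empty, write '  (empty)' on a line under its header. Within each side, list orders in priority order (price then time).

After op 1 [order #1] limit_sell(price=96, qty=8): fills=none; bids=[-] asks=[#1:8@96]
After op 2 [order #2] limit_buy(price=99, qty=8): fills=#2x#1:8@96; bids=[-] asks=[-]
After op 3 [order #3] limit_sell(price=95, qty=1): fills=none; bids=[-] asks=[#3:1@95]
After op 4 [order #4] limit_buy(price=98, qty=2): fills=#4x#3:1@95; bids=[#4:1@98] asks=[-]
After op 5 [order #5] limit_buy(price=96, qty=2): fills=none; bids=[#4:1@98 #5:2@96] asks=[-]
After op 6 [order #6] limit_buy(price=104, qty=6): fills=none; bids=[#6:6@104 #4:1@98 #5:2@96] asks=[-]

Answer: BIDS (highest first):
  #6: 6@104
  #4: 1@98
  #5: 2@96
ASKS (lowest first):
  (empty)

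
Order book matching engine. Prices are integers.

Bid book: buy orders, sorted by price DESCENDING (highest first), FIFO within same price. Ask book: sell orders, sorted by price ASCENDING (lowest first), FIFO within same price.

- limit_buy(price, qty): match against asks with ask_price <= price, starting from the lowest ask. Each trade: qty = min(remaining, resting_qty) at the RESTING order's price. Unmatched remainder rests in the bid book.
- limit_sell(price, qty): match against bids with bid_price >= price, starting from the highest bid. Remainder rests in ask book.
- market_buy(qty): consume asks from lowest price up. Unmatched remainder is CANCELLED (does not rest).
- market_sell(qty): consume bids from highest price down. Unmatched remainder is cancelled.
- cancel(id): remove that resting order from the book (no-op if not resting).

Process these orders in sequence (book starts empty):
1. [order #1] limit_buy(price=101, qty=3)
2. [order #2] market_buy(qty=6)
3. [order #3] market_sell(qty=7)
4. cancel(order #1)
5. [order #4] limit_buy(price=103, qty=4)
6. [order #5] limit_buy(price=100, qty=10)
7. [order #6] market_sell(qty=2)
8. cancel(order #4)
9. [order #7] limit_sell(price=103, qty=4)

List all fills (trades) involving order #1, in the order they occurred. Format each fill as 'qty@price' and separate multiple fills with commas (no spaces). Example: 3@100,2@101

After op 1 [order #1] limit_buy(price=101, qty=3): fills=none; bids=[#1:3@101] asks=[-]
After op 2 [order #2] market_buy(qty=6): fills=none; bids=[#1:3@101] asks=[-]
After op 3 [order #3] market_sell(qty=7): fills=#1x#3:3@101; bids=[-] asks=[-]
After op 4 cancel(order #1): fills=none; bids=[-] asks=[-]
After op 5 [order #4] limit_buy(price=103, qty=4): fills=none; bids=[#4:4@103] asks=[-]
After op 6 [order #5] limit_buy(price=100, qty=10): fills=none; bids=[#4:4@103 #5:10@100] asks=[-]
After op 7 [order #6] market_sell(qty=2): fills=#4x#6:2@103; bids=[#4:2@103 #5:10@100] asks=[-]
After op 8 cancel(order #4): fills=none; bids=[#5:10@100] asks=[-]
After op 9 [order #7] limit_sell(price=103, qty=4): fills=none; bids=[#5:10@100] asks=[#7:4@103]

Answer: 3@101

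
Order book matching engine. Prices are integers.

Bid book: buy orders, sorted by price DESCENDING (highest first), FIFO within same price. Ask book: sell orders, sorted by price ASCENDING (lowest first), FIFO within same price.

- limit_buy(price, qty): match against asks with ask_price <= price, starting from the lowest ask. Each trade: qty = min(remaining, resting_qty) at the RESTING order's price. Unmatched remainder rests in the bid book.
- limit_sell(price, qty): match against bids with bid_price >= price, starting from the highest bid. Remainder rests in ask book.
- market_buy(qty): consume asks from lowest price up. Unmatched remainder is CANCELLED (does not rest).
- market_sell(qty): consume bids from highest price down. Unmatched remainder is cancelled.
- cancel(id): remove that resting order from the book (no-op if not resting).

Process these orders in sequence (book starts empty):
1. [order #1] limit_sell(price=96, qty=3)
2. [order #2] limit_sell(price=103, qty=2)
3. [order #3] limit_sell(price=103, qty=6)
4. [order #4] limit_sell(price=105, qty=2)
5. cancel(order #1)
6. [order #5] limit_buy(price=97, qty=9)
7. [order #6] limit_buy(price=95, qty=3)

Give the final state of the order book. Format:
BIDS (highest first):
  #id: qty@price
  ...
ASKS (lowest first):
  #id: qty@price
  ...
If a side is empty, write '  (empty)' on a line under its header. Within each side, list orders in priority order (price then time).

After op 1 [order #1] limit_sell(price=96, qty=3): fills=none; bids=[-] asks=[#1:3@96]
After op 2 [order #2] limit_sell(price=103, qty=2): fills=none; bids=[-] asks=[#1:3@96 #2:2@103]
After op 3 [order #3] limit_sell(price=103, qty=6): fills=none; bids=[-] asks=[#1:3@96 #2:2@103 #3:6@103]
After op 4 [order #4] limit_sell(price=105, qty=2): fills=none; bids=[-] asks=[#1:3@96 #2:2@103 #3:6@103 #4:2@105]
After op 5 cancel(order #1): fills=none; bids=[-] asks=[#2:2@103 #3:6@103 #4:2@105]
After op 6 [order #5] limit_buy(price=97, qty=9): fills=none; bids=[#5:9@97] asks=[#2:2@103 #3:6@103 #4:2@105]
After op 7 [order #6] limit_buy(price=95, qty=3): fills=none; bids=[#5:9@97 #6:3@95] asks=[#2:2@103 #3:6@103 #4:2@105]

Answer: BIDS (highest first):
  #5: 9@97
  #6: 3@95
ASKS (lowest first):
  #2: 2@103
  #3: 6@103
  #4: 2@105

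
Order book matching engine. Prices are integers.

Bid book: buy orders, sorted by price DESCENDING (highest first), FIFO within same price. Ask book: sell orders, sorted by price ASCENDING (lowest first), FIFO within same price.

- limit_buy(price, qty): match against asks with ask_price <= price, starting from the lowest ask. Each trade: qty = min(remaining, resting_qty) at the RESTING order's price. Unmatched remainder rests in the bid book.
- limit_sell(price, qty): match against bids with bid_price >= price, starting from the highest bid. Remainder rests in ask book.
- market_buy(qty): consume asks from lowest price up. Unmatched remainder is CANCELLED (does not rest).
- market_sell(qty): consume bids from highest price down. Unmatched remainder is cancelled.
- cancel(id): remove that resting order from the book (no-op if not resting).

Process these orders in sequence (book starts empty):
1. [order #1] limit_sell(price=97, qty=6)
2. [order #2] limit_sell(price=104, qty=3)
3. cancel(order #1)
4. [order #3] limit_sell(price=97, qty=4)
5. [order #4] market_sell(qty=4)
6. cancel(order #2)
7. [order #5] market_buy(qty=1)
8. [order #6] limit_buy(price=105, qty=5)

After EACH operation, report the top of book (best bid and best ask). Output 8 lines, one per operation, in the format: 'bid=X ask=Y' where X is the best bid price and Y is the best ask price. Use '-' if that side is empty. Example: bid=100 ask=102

After op 1 [order #1] limit_sell(price=97, qty=6): fills=none; bids=[-] asks=[#1:6@97]
After op 2 [order #2] limit_sell(price=104, qty=3): fills=none; bids=[-] asks=[#1:6@97 #2:3@104]
After op 3 cancel(order #1): fills=none; bids=[-] asks=[#2:3@104]
After op 4 [order #3] limit_sell(price=97, qty=4): fills=none; bids=[-] asks=[#3:4@97 #2:3@104]
After op 5 [order #4] market_sell(qty=4): fills=none; bids=[-] asks=[#3:4@97 #2:3@104]
After op 6 cancel(order #2): fills=none; bids=[-] asks=[#3:4@97]
After op 7 [order #5] market_buy(qty=1): fills=#5x#3:1@97; bids=[-] asks=[#3:3@97]
After op 8 [order #6] limit_buy(price=105, qty=5): fills=#6x#3:3@97; bids=[#6:2@105] asks=[-]

Answer: bid=- ask=97
bid=- ask=97
bid=- ask=104
bid=- ask=97
bid=- ask=97
bid=- ask=97
bid=- ask=97
bid=105 ask=-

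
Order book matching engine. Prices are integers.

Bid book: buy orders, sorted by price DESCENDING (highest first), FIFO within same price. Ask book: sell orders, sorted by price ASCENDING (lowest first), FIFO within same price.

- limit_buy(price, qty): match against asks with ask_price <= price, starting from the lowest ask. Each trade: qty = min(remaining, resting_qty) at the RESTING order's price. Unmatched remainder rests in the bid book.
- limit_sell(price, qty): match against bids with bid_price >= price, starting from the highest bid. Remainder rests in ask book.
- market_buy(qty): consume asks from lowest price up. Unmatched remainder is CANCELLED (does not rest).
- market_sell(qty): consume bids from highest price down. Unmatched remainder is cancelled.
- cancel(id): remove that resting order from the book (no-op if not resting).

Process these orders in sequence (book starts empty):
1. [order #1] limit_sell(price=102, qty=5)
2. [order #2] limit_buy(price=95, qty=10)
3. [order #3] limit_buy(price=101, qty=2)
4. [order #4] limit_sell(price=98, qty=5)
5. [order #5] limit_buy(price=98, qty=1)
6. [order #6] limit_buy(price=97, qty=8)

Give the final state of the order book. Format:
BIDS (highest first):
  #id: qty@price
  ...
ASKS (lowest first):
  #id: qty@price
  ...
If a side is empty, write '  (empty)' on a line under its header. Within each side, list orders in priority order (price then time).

Answer: BIDS (highest first):
  #6: 8@97
  #2: 10@95
ASKS (lowest first):
  #4: 2@98
  #1: 5@102

Derivation:
After op 1 [order #1] limit_sell(price=102, qty=5): fills=none; bids=[-] asks=[#1:5@102]
After op 2 [order #2] limit_buy(price=95, qty=10): fills=none; bids=[#2:10@95] asks=[#1:5@102]
After op 3 [order #3] limit_buy(price=101, qty=2): fills=none; bids=[#3:2@101 #2:10@95] asks=[#1:5@102]
After op 4 [order #4] limit_sell(price=98, qty=5): fills=#3x#4:2@101; bids=[#2:10@95] asks=[#4:3@98 #1:5@102]
After op 5 [order #5] limit_buy(price=98, qty=1): fills=#5x#4:1@98; bids=[#2:10@95] asks=[#4:2@98 #1:5@102]
After op 6 [order #6] limit_buy(price=97, qty=8): fills=none; bids=[#6:8@97 #2:10@95] asks=[#4:2@98 #1:5@102]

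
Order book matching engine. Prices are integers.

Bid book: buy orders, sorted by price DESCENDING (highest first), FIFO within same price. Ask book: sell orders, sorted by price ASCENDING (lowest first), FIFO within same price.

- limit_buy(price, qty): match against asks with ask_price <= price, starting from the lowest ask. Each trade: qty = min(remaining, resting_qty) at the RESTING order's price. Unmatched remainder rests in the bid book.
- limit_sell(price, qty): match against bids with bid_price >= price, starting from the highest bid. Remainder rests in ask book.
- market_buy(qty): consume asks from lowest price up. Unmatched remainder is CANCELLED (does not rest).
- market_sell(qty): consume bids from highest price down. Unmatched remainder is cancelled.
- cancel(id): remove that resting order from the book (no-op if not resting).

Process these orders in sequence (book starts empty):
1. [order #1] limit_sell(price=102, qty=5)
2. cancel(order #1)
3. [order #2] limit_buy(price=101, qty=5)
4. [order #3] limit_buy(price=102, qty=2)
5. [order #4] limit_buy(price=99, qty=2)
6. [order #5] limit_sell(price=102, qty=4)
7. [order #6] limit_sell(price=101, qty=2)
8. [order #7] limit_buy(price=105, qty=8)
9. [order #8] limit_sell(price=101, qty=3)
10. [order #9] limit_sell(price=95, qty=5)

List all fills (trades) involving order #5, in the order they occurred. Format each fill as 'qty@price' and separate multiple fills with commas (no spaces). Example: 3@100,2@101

After op 1 [order #1] limit_sell(price=102, qty=5): fills=none; bids=[-] asks=[#1:5@102]
After op 2 cancel(order #1): fills=none; bids=[-] asks=[-]
After op 3 [order #2] limit_buy(price=101, qty=5): fills=none; bids=[#2:5@101] asks=[-]
After op 4 [order #3] limit_buy(price=102, qty=2): fills=none; bids=[#3:2@102 #2:5@101] asks=[-]
After op 5 [order #4] limit_buy(price=99, qty=2): fills=none; bids=[#3:2@102 #2:5@101 #4:2@99] asks=[-]
After op 6 [order #5] limit_sell(price=102, qty=4): fills=#3x#5:2@102; bids=[#2:5@101 #4:2@99] asks=[#5:2@102]
After op 7 [order #6] limit_sell(price=101, qty=2): fills=#2x#6:2@101; bids=[#2:3@101 #4:2@99] asks=[#5:2@102]
After op 8 [order #7] limit_buy(price=105, qty=8): fills=#7x#5:2@102; bids=[#7:6@105 #2:3@101 #4:2@99] asks=[-]
After op 9 [order #8] limit_sell(price=101, qty=3): fills=#7x#8:3@105; bids=[#7:3@105 #2:3@101 #4:2@99] asks=[-]
After op 10 [order #9] limit_sell(price=95, qty=5): fills=#7x#9:3@105 #2x#9:2@101; bids=[#2:1@101 #4:2@99] asks=[-]

Answer: 2@102,2@102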